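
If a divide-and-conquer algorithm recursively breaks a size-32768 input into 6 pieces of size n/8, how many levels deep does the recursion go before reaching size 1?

For divide and conquer with division factor 8:

Problem sizes at each level:
Level 0: 32768
Level 1: 4096
Level 2: 512
Level 3: 64
Level 4: 8
Level 5: 1

The root is level 0 and the size-1 base case is level 5 (the tree spans levels 0 through 5, i.e. 6 levels counting the root), so the depth is the number of divisions: log_8(32768) = 5

The recursion tree depth is log_8(32768) = 5. At each level, the problem size is divided by 8, so it takes 5 divisions to reduce to a base case of size 1. The algorithm makes 6 recursive calls at each level.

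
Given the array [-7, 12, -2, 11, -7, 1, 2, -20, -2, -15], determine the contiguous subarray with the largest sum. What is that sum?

Using Kadane's algorithm on [-7, 12, -2, 11, -7, 1, 2, -20, -2, -15]:

Scanning through the array:
Position 1 (value 12): max_ending_here = 12, max_so_far = 12
Position 2 (value -2): max_ending_here = 10, max_so_far = 12
Position 3 (value 11): max_ending_here = 21, max_so_far = 21
Position 4 (value -7): max_ending_here = 14, max_so_far = 21
Position 5 (value 1): max_ending_here = 15, max_so_far = 21
Position 6 (value 2): max_ending_here = 17, max_so_far = 21
Position 7 (value -20): max_ending_here = -3, max_so_far = 21
Position 8 (value -2): max_ending_here = -2, max_so_far = 21
Position 9 (value -15): max_ending_here = -15, max_so_far = 21

Maximum subarray: [12, -2, 11]
Maximum sum: 21

The maximum subarray is [12, -2, 11] with sum 21. This subarray runs from index 1 to index 3.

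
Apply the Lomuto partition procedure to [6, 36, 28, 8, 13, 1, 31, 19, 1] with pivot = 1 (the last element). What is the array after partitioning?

Lomuto partition with pivot = 1:

Initial array: [6, 36, 28, 8, 13, 1, 31, 19, 1]

arr[0]=6 > 1: no swap
arr[1]=36 > 1: no swap
arr[2]=28 > 1: no swap
arr[3]=8 > 1: no swap
arr[4]=13 > 1: no swap
arr[5]=1 <= 1: swap with position 0, array becomes [1, 36, 28, 8, 13, 6, 31, 19, 1]
arr[6]=31 > 1: no swap
arr[7]=19 > 1: no swap

Place pivot at position 1: [1, 1, 28, 8, 13, 6, 31, 19, 36]
Pivot position: 1

After partitioning with pivot 1, the array becomes [1, 1, 28, 8, 13, 6, 31, 19, 36]. The pivot is placed at index 1. All elements to the left of the pivot are <= 1, and all elements to the right are > 1.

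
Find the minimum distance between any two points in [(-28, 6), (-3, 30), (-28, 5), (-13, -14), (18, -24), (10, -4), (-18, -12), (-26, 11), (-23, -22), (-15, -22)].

Computing all pairwise distances among 10 points:

d((-28, 6), (-3, 30)) = 34.6554
d((-28, 6), (-28, 5)) = 1.0 <-- minimum
d((-28, 6), (-13, -14)) = 25.0
d((-28, 6), (18, -24)) = 54.9181
d((-28, 6), (10, -4)) = 39.2938
d((-28, 6), (-18, -12)) = 20.5913
d((-28, 6), (-26, 11)) = 5.3852
d((-28, 6), (-23, -22)) = 28.4429
d((-28, 6), (-15, -22)) = 30.8707
d((-3, 30), (-28, 5)) = 35.3553
d((-3, 30), (-13, -14)) = 45.1221
d((-3, 30), (18, -24)) = 57.9396
d((-3, 30), (10, -4)) = 36.4005
d((-3, 30), (-18, -12)) = 44.5982
d((-3, 30), (-26, 11)) = 29.8329
d((-3, 30), (-23, -22)) = 55.7136
d((-3, 30), (-15, -22)) = 53.3667
d((-28, 5), (-13, -14)) = 24.2074
d((-28, 5), (18, -24)) = 54.3783
d((-28, 5), (10, -4)) = 39.0512
d((-28, 5), (-18, -12)) = 19.7231
d((-28, 5), (-26, 11)) = 6.3246
d((-28, 5), (-23, -22)) = 27.4591
d((-28, 5), (-15, -22)) = 29.9666
d((-13, -14), (18, -24)) = 32.573
d((-13, -14), (10, -4)) = 25.0799
d((-13, -14), (-18, -12)) = 5.3852
d((-13, -14), (-26, 11)) = 28.178
d((-13, -14), (-23, -22)) = 12.8062
d((-13, -14), (-15, -22)) = 8.2462
d((18, -24), (10, -4)) = 21.5407
d((18, -24), (-18, -12)) = 37.9473
d((18, -24), (-26, 11)) = 56.2228
d((18, -24), (-23, -22)) = 41.0488
d((18, -24), (-15, -22)) = 33.0606
d((10, -4), (-18, -12)) = 29.1204
d((10, -4), (-26, 11)) = 39.0
d((10, -4), (-23, -22)) = 37.5899
d((10, -4), (-15, -22)) = 30.8058
d((-18, -12), (-26, 11)) = 24.3516
d((-18, -12), (-23, -22)) = 11.1803
d((-18, -12), (-15, -22)) = 10.4403
d((-26, 11), (-23, -22)) = 33.1361
d((-26, 11), (-15, -22)) = 34.7851
d((-23, -22), (-15, -22)) = 8.0

Closest pair: (-28, 6) and (-28, 5) with distance 1.0

The closest pair is (-28, 6) and (-28, 5) with Euclidean distance 1.0. For 10 points, brute-force pairwise comparison is shown above. For large n, the divide-and-conquer algorithm (sort by x, recurse on halves, check the dividing strip) achieves O(n log n).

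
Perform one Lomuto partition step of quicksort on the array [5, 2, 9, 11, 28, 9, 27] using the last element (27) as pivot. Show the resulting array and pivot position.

Lomuto partition with pivot = 27:

Initial array: [5, 2, 9, 11, 28, 9, 27]

arr[0]=5 <= 27: swap with position 0, array becomes [5, 2, 9, 11, 28, 9, 27]
arr[1]=2 <= 27: swap with position 1, array becomes [5, 2, 9, 11, 28, 9, 27]
arr[2]=9 <= 27: swap with position 2, array becomes [5, 2, 9, 11, 28, 9, 27]
arr[3]=11 <= 27: swap with position 3, array becomes [5, 2, 9, 11, 28, 9, 27]
arr[4]=28 > 27: no swap
arr[5]=9 <= 27: swap with position 4, array becomes [5, 2, 9, 11, 9, 28, 27]

Place pivot at position 5: [5, 2, 9, 11, 9, 27, 28]
Pivot position: 5

After partitioning with pivot 27, the array becomes [5, 2, 9, 11, 9, 27, 28]. The pivot is placed at index 5. All elements to the left of the pivot are <= 27, and all elements to the right are > 27.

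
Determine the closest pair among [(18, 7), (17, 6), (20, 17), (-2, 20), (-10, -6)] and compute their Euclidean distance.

Computing all pairwise distances among 5 points:

d((18, 7), (17, 6)) = 1.4142 <-- minimum
d((18, 7), (20, 17)) = 10.198
d((18, 7), (-2, 20)) = 23.8537
d((18, 7), (-10, -6)) = 30.8707
d((17, 6), (20, 17)) = 11.4018
d((17, 6), (-2, 20)) = 23.6008
d((17, 6), (-10, -6)) = 29.5466
d((20, 17), (-2, 20)) = 22.2036
d((20, 17), (-10, -6)) = 37.8021
d((-2, 20), (-10, -6)) = 27.2029

Closest pair: (18, 7) and (17, 6) with distance 1.4142

The closest pair is (18, 7) and (17, 6) with Euclidean distance 1.4142. For 5 points, brute-force pairwise comparison is shown above. For large n, the divide-and-conquer algorithm (sort by x, recurse on halves, check the dividing strip) achieves O(n log n).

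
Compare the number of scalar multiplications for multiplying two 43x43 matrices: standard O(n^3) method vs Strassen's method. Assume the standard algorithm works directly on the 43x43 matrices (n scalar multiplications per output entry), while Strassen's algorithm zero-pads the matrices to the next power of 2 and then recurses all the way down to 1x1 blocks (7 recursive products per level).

Matrix multiplication for 43x43 matrices:

Strassen's algorithm requires power-of-2 dimensions. Pad 43x43 to 64x64 (next power of 2).

Standard algorithm: 43^3 = 79507 multiplications
Strassen's algorithm: 7^(log2(64)) = 7^6 = 117649 multiplications
Difference: 79507 - 117649 = -38142 (Strassen uses MORE here due to padding overhead — for small or just-over-power-of-2 n, padding can outweigh the per-level savings)

Standard: 79507 multiplications (43^3). Strassen: 117649 multiplications (7^6, after padding to 64x64). Strassen reduces 8 recursive multiplications to 7 at each level.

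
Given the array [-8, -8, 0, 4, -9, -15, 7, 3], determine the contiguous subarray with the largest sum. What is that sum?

Using Kadane's algorithm on [-8, -8, 0, 4, -9, -15, 7, 3]:

Scanning through the array:
Position 1 (value -8): max_ending_here = -8, max_so_far = -8
Position 2 (value 0): max_ending_here = 0, max_so_far = 0
Position 3 (value 4): max_ending_here = 4, max_so_far = 4
Position 4 (value -9): max_ending_here = -5, max_so_far = 4
Position 5 (value -15): max_ending_here = -15, max_so_far = 4
Position 6 (value 7): max_ending_here = 7, max_so_far = 7
Position 7 (value 3): max_ending_here = 10, max_so_far = 10

Maximum subarray: [7, 3]
Maximum sum: 10

The maximum subarray is [7, 3] with sum 10. This subarray runs from index 6 to index 7.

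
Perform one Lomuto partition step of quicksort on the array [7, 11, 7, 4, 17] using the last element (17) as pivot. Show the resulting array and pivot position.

Lomuto partition with pivot = 17:

Initial array: [7, 11, 7, 4, 17]

arr[0]=7 <= 17: swap with position 0, array becomes [7, 11, 7, 4, 17]
arr[1]=11 <= 17: swap with position 1, array becomes [7, 11, 7, 4, 17]
arr[2]=7 <= 17: swap with position 2, array becomes [7, 11, 7, 4, 17]
arr[3]=4 <= 17: swap with position 3, array becomes [7, 11, 7, 4, 17]

Place pivot at position 4: [7, 11, 7, 4, 17]
Pivot position: 4

After partitioning with pivot 17, the array becomes [7, 11, 7, 4, 17]. The pivot is placed at index 4. All elements to the left of the pivot are <= 17, and all elements to the right are > 17.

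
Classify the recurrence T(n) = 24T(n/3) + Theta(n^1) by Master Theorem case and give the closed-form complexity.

Master Theorem for T(n) = 24T(n/3) + O(n^1):

a = 24, b = 3, c = 1
log_b(a) = log_3(24) = 2.8928

Case 1: c = 1 < log_3(24) = 2.8928
T(n) = O(n^(log_3 24))

For T(n) = 24T(n/3) + O(n^1): log_3(24) = 2.8928. This is Case 1 of the Master Theorem (c < log_b(a), work dominated by leaves), giving O(n^(log_3 24)).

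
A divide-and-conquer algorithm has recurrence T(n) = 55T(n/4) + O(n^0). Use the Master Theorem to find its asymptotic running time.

Master Theorem for T(n) = 55T(n/4) + O(n^0):

a = 55, b = 4, c = 0
log_b(a) = log_4(55) = 2.8907

Case 1: c = 0 < log_4(55) = 2.8907
T(n) = O(n^(log_4 55))

For T(n) = 55T(n/4) + O(n^0): log_4(55) = 2.8907. This is Case 1 of the Master Theorem (c < log_b(a), work dominated by leaves), giving O(n^(log_4 55)).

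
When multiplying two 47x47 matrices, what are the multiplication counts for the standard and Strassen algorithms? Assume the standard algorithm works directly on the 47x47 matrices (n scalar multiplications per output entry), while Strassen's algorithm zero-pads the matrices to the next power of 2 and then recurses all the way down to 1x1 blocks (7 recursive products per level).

Matrix multiplication for 47x47 matrices:

Strassen's algorithm requires power-of-2 dimensions. Pad 47x47 to 64x64 (next power of 2).

Standard algorithm: 47^3 = 103823 multiplications
Strassen's algorithm: 7^(log2(64)) = 7^6 = 117649 multiplications
Difference: 103823 - 117649 = -13826 (Strassen uses MORE here due to padding overhead — for small or just-over-power-of-2 n, padding can outweigh the per-level savings)

Standard: 103823 multiplications (47^3). Strassen: 117649 multiplications (7^6, after padding to 64x64). Strassen reduces 8 recursive multiplications to 7 at each level.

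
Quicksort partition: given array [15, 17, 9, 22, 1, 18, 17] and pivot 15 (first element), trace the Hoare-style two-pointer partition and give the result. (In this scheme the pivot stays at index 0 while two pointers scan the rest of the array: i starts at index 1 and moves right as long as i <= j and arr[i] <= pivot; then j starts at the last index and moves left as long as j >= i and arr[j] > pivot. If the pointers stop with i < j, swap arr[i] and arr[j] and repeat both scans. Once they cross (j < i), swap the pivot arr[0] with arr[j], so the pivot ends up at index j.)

Hoare-style two-pointer partition with pivot = 15:

Initial array: [15, 17, 9, 22, 1, 18, 17]

Pointers start at i = 1, j = 6.
i stops at index 1 (arr[1]=17 > 15), j stops at index 4 (arr[4]=1 <= 15): swap arr[1] and arr[4], array becomes [15, 1, 9, 22, 17, 18, 17]
i ends at 3, j ends at 2: the pointers have crossed (j < i), so scanning stops.

Swap pivot arr[0] with arr[2] to place pivot at position 2: [9, 1, 15, 22, 17, 18, 17]
Pivot position: 2

After partitioning with pivot 15, the array becomes [9, 1, 15, 22, 17, 18, 17]. The pivot is placed at index 2. All elements to the left of the pivot are <= 15, and all elements to the right are > 15.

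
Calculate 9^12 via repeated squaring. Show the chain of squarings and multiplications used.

Computing 9^12 by squaring (build up from 9^1; each line after the first costs one multiplication):

9^1 = 9
9^2 = (9^1)^2 = 9^2 = 81
9^3 = 9 * 9^2 = 9 * 81 = 729
9^6 = (9^3)^2 = 729^2 = 531441
9^12 = (9^6)^2 = 531441^2 = 282429536481

Result: 282429536481
Multiplications needed: 4 (4 lines after 9^1)

9^12 = 282429536481. Using exponentiation by squaring, this requires 4 multiplications. The key idea: if the exponent is even, square the half-power; if odd, multiply by the base once.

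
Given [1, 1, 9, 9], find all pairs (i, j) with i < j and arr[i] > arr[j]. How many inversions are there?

Finding inversions in [1, 1, 9, 9]:


Total inversions: 0

The array has 0 inversions. It is already sorted.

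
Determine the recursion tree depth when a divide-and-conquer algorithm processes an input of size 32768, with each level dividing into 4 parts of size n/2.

For divide and conquer with division factor 2:

Problem sizes at each level:
Level 0: 32768
Level 1: 16384
Level 2: 8192
Level 3: 4096
Level 4: 2048
Level 5: 1024
Level 6: 512
Level 7: 256
Level 8: 128
Level 9: 64
Level 10: 32
Level 11: 16
Level 12: 8
Level 13: 4
Level 14: 2
Level 15: 1

The root is level 0 and the size-1 base case is level 15 (the tree spans levels 0 through 15, i.e. 16 levels counting the root), so the depth is the number of divisions: log_2(32768) = 15

The recursion tree depth is log_2(32768) = 15. At each level, the problem size is divided by 2, so it takes 15 divisions to reduce to a base case of size 1. The algorithm makes 4 recursive calls at each level.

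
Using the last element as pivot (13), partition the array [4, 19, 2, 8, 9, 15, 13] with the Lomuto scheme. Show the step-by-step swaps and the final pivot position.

Lomuto partition with pivot = 13:

Initial array: [4, 19, 2, 8, 9, 15, 13]

arr[0]=4 <= 13: swap with position 0, array becomes [4, 19, 2, 8, 9, 15, 13]
arr[1]=19 > 13: no swap
arr[2]=2 <= 13: swap with position 1, array becomes [4, 2, 19, 8, 9, 15, 13]
arr[3]=8 <= 13: swap with position 2, array becomes [4, 2, 8, 19, 9, 15, 13]
arr[4]=9 <= 13: swap with position 3, array becomes [4, 2, 8, 9, 19, 15, 13]
arr[5]=15 > 13: no swap

Place pivot at position 4: [4, 2, 8, 9, 13, 15, 19]
Pivot position: 4

After partitioning with pivot 13, the array becomes [4, 2, 8, 9, 13, 15, 19]. The pivot is placed at index 4. All elements to the left of the pivot are <= 13, and all elements to the right are > 13.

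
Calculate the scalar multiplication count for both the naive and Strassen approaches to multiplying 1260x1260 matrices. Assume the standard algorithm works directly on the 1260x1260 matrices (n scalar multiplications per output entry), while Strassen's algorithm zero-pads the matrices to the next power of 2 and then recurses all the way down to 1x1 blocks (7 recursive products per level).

Matrix multiplication for 1260x1260 matrices:

Strassen's algorithm requires power-of-2 dimensions. Pad 1260x1260 to 2048x2048 (next power of 2).

Standard algorithm: 1260^3 = 2000376000 multiplications
Strassen's algorithm: 7^(log2(2048)) = 7^11 = 1977326743 multiplications
Savings: 2000376000 - 1977326743 = 23049257 multiplications

Standard: 2000376000 multiplications (1260^3). Strassen: 1977326743 multiplications (7^11, after padding to 2048x2048). Strassen reduces 8 recursive multiplications to 7 at each level.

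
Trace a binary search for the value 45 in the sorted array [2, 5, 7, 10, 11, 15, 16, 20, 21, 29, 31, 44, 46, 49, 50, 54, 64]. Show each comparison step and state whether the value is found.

Binary search for 45 in [2, 5, 7, 10, 11, 15, 16, 20, 21, 29, 31, 44, 46, 49, 50, 54, 64]:

lo=0, hi=16, mid=8, arr[mid]=21 -> 21 < 45, search right half
lo=9, hi=16, mid=12, arr[mid]=46 -> 46 > 45, search left half
lo=9, hi=11, mid=10, arr[mid]=31 -> 31 < 45, search right half
lo=11, hi=11, mid=11, arr[mid]=44 -> 44 < 45, search right half
lo=12 > hi=11, target 45 not found

Binary search determines that 45 is not in the array after 4 comparisons. The search space was exhausted without finding the target.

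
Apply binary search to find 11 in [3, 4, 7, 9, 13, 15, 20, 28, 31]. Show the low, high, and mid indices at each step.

Binary search for 11 in [3, 4, 7, 9, 13, 15, 20, 28, 31]:

lo=0, hi=8, mid=4, arr[mid]=13 -> 13 > 11, search left half
lo=0, hi=3, mid=1, arr[mid]=4 -> 4 < 11, search right half
lo=2, hi=3, mid=2, arr[mid]=7 -> 7 < 11, search right half
lo=3, hi=3, mid=3, arr[mid]=9 -> 9 < 11, search right half
lo=4 > hi=3, target 11 not found

Binary search determines that 11 is not in the array after 4 comparisons. The search space was exhausted without finding the target.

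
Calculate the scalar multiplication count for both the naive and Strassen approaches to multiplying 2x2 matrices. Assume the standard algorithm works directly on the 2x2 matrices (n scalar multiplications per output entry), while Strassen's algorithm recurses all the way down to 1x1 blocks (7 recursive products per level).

Matrix multiplication for 2x2 matrices:

Standard algorithm: 2^3 = 8 multiplications
Strassen's algorithm: 7^(log2(2)) = 7^1 = 7 multiplications
Savings: 8 - 7 = 1 multiplications

Standard: 8 multiplications (2^3). Strassen: 7 multiplications (7^1). Strassen reduces 8 recursive multiplications to 7 at each level.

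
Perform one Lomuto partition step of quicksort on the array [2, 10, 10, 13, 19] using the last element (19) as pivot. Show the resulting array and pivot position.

Lomuto partition with pivot = 19:

Initial array: [2, 10, 10, 13, 19]

arr[0]=2 <= 19: swap with position 0, array becomes [2, 10, 10, 13, 19]
arr[1]=10 <= 19: swap with position 1, array becomes [2, 10, 10, 13, 19]
arr[2]=10 <= 19: swap with position 2, array becomes [2, 10, 10, 13, 19]
arr[3]=13 <= 19: swap with position 3, array becomes [2, 10, 10, 13, 19]

Place pivot at position 4: [2, 10, 10, 13, 19]
Pivot position: 4

After partitioning with pivot 19, the array becomes [2, 10, 10, 13, 19]. The pivot is placed at index 4. All elements to the left of the pivot are <= 19, and all elements to the right are > 19.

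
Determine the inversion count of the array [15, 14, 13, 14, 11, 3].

Finding inversions in [15, 14, 13, 14, 11, 3]:

(0, 1): arr[0]=15 > arr[1]=14
(0, 2): arr[0]=15 > arr[2]=13
(0, 3): arr[0]=15 > arr[3]=14
(0, 4): arr[0]=15 > arr[4]=11
(0, 5): arr[0]=15 > arr[5]=3
(1, 2): arr[1]=14 > arr[2]=13
(1, 4): arr[1]=14 > arr[4]=11
(1, 5): arr[1]=14 > arr[5]=3
(2, 4): arr[2]=13 > arr[4]=11
(2, 5): arr[2]=13 > arr[5]=3
(3, 4): arr[3]=14 > arr[4]=11
(3, 5): arr[3]=14 > arr[5]=3
(4, 5): arr[4]=11 > arr[5]=3

Total inversions: 13

The array has 13 inversion(s): (0,1), (0,2), (0,3), (0,4), (0,5), (1,2), (1,4), (1,5), (2,4), (2,5), (3,4), (3,5), (4,5). Each pair (i,j) satisfies i < j and arr[i] > arr[j].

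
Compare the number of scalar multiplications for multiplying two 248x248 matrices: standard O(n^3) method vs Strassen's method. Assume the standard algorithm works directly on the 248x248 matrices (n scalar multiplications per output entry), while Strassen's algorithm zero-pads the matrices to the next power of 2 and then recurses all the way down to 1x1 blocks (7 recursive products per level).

Matrix multiplication for 248x248 matrices:

Strassen's algorithm requires power-of-2 dimensions. Pad 248x248 to 256x256 (next power of 2).

Standard algorithm: 248^3 = 15252992 multiplications
Strassen's algorithm: 7^(log2(256)) = 7^8 = 5764801 multiplications
Savings: 15252992 - 5764801 = 9488191 multiplications

Standard: 15252992 multiplications (248^3). Strassen: 5764801 multiplications (7^8, after padding to 256x256). Strassen reduces 8 recursive multiplications to 7 at each level.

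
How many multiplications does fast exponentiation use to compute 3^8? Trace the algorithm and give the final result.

Computing 3^8 by squaring (build up from 3^1; each line after the first costs one multiplication):

3^1 = 3
3^2 = (3^1)^2 = 3^2 = 9
3^4 = (3^2)^2 = 9^2 = 81
3^8 = (3^4)^2 = 81^2 = 6561

Result: 6561
Multiplications needed: 3 (3 lines after 3^1)

3^8 = 6561. Using exponentiation by squaring, this requires 3 multiplications. The key idea: if the exponent is even, square the half-power; if odd, multiply by the base once.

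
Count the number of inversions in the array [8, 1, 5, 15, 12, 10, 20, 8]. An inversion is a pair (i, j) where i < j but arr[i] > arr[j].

Finding inversions in [8, 1, 5, 15, 12, 10, 20, 8]:

(0, 1): arr[0]=8 > arr[1]=1
(0, 2): arr[0]=8 > arr[2]=5
(3, 4): arr[3]=15 > arr[4]=12
(3, 5): arr[3]=15 > arr[5]=10
(3, 7): arr[3]=15 > arr[7]=8
(4, 5): arr[4]=12 > arr[5]=10
(4, 7): arr[4]=12 > arr[7]=8
(5, 7): arr[5]=10 > arr[7]=8
(6, 7): arr[6]=20 > arr[7]=8

Total inversions: 9

The array has 9 inversion(s): (0,1), (0,2), (3,4), (3,5), (3,7), (4,5), (4,7), (5,7), (6,7). Each pair (i,j) satisfies i < j and arr[i] > arr[j].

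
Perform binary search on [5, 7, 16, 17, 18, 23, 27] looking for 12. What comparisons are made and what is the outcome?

Binary search for 12 in [5, 7, 16, 17, 18, 23, 27]:

lo=0, hi=6, mid=3, arr[mid]=17 -> 17 > 12, search left half
lo=0, hi=2, mid=1, arr[mid]=7 -> 7 < 12, search right half
lo=2, hi=2, mid=2, arr[mid]=16 -> 16 > 12, search left half
lo=2 > hi=1, target 12 not found

Binary search determines that 12 is not in the array after 3 comparisons. The search space was exhausted without finding the target.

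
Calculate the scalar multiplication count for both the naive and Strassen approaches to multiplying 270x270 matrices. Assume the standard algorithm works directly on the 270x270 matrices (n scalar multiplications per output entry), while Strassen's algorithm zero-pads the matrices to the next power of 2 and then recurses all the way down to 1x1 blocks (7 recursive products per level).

Matrix multiplication for 270x270 matrices:

Strassen's algorithm requires power-of-2 dimensions. Pad 270x270 to 512x512 (next power of 2).

Standard algorithm: 270^3 = 19683000 multiplications
Strassen's algorithm: 7^(log2(512)) = 7^9 = 40353607 multiplications
Difference: 19683000 - 40353607 = -20670607 (Strassen uses MORE here due to padding overhead — for small or just-over-power-of-2 n, padding can outweigh the per-level savings)

Standard: 19683000 multiplications (270^3). Strassen: 40353607 multiplications (7^9, after padding to 512x512). Strassen reduces 8 recursive multiplications to 7 at each level.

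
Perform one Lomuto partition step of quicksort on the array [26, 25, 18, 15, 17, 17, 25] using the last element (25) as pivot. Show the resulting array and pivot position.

Lomuto partition with pivot = 25:

Initial array: [26, 25, 18, 15, 17, 17, 25]

arr[0]=26 > 25: no swap
arr[1]=25 <= 25: swap with position 0, array becomes [25, 26, 18, 15, 17, 17, 25]
arr[2]=18 <= 25: swap with position 1, array becomes [25, 18, 26, 15, 17, 17, 25]
arr[3]=15 <= 25: swap with position 2, array becomes [25, 18, 15, 26, 17, 17, 25]
arr[4]=17 <= 25: swap with position 3, array becomes [25, 18, 15, 17, 26, 17, 25]
arr[5]=17 <= 25: swap with position 4, array becomes [25, 18, 15, 17, 17, 26, 25]

Place pivot at position 5: [25, 18, 15, 17, 17, 25, 26]
Pivot position: 5

After partitioning with pivot 25, the array becomes [25, 18, 15, 17, 17, 25, 26]. The pivot is placed at index 5. All elements to the left of the pivot are <= 25, and all elements to the right are > 25.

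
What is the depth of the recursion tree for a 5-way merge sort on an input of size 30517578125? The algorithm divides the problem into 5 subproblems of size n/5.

For divide and conquer with division factor 5:

Problem sizes at each level:
Level 0: 30517578125
Level 1: 6103515625
Level 2: 1220703125
Level 3: 244140625
Level 4: 48828125
Level 5: 9765625
Level 6: 1953125
Level 7: 390625
Level 8: 78125
Level 9: 15625
Level 10: 3125
Level 11: 625
Level 12: 125
Level 13: 25
Level 14: 5
Level 15: 1

The root is level 0 and the size-1 base case is level 15 (the tree spans levels 0 through 15, i.e. 16 levels counting the root), so the depth is the number of divisions: log_5(30517578125) = 15

The recursion tree depth is log_5(30517578125) = 15. At each level, the problem size is divided by 5, so it takes 15 divisions to reduce to a base case of size 1. The algorithm makes 5 recursive calls at each level.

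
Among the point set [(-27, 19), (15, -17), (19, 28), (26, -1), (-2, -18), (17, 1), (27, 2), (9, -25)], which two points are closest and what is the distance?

Computing all pairwise distances among 8 points:

d((-27, 19), (15, -17)) = 55.3173
d((-27, 19), (19, 28)) = 46.8722
d((-27, 19), (26, -1)) = 56.648
d((-27, 19), (-2, -18)) = 44.6542
d((-27, 19), (17, 1)) = 47.5395
d((-27, 19), (27, 2)) = 56.6127
d((-27, 19), (9, -25)) = 56.8507
d((15, -17), (19, 28)) = 45.1774
d((15, -17), (26, -1)) = 19.4165
d((15, -17), (-2, -18)) = 17.0294
d((15, -17), (17, 1)) = 18.1108
d((15, -17), (27, 2)) = 22.4722
d((15, -17), (9, -25)) = 10.0
d((19, 28), (26, -1)) = 29.8329
d((19, 28), (-2, -18)) = 50.5668
d((19, 28), (17, 1)) = 27.074
d((19, 28), (27, 2)) = 27.2029
d((19, 28), (9, -25)) = 53.9351
d((26, -1), (-2, -18)) = 32.7567
d((26, -1), (17, 1)) = 9.2195
d((26, -1), (27, 2)) = 3.1623 <-- minimum
d((26, -1), (9, -25)) = 29.4109
d((-2, -18), (17, 1)) = 26.8701
d((-2, -18), (27, 2)) = 35.2278
d((-2, -18), (9, -25)) = 13.0384
d((17, 1), (27, 2)) = 10.0499
d((17, 1), (9, -25)) = 27.2029
d((27, 2), (9, -25)) = 32.45

Closest pair: (26, -1) and (27, 2) with distance 3.1623

The closest pair is (26, -1) and (27, 2) with Euclidean distance 3.1623. For 8 points, brute-force pairwise comparison is shown above. For large n, the divide-and-conquer algorithm (sort by x, recurse on halves, check the dividing strip) achieves O(n log n).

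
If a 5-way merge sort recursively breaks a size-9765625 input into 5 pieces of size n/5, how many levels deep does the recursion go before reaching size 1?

For divide and conquer with division factor 5:

Problem sizes at each level:
Level 0: 9765625
Level 1: 1953125
Level 2: 390625
Level 3: 78125
Level 4: 15625
Level 5: 3125
Level 6: 625
Level 7: 125
Level 8: 25
Level 9: 5
Level 10: 1

The root is level 0 and the size-1 base case is level 10 (the tree spans levels 0 through 10, i.e. 11 levels counting the root), so the depth is the number of divisions: log_5(9765625) = 10

The recursion tree depth is log_5(9765625) = 10. At each level, the problem size is divided by 5, so it takes 10 divisions to reduce to a base case of size 1. The algorithm makes 5 recursive calls at each level.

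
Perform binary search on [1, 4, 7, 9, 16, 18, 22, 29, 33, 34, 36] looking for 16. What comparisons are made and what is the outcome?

Binary search for 16 in [1, 4, 7, 9, 16, 18, 22, 29, 33, 34, 36]:

lo=0, hi=10, mid=5, arr[mid]=18 -> 18 > 16, search left half
lo=0, hi=4, mid=2, arr[mid]=7 -> 7 < 16, search right half
lo=3, hi=4, mid=3, arr[mid]=9 -> 9 < 16, search right half
lo=4, hi=4, mid=4, arr[mid]=16 -> Found target at index 4!

Binary search finds 16 at index 4 after 4 comparisons. The search repeatedly halves the search space by comparing with the middle element.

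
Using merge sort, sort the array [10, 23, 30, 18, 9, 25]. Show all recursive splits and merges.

Merge sort trace:

Split: [10, 23, 30, 18, 9, 25] -> [10, 23, 30] and [18, 9, 25]
  Split: [10, 23, 30] -> [10] and [23, 30]
    Split: [23, 30] -> [23] and [30]
    Merge: [23] + [30] -> [23, 30]
  Merge: [10] + [23, 30] -> [10, 23, 30]
  Split: [18, 9, 25] -> [18] and [9, 25]
    Split: [9, 25] -> [9] and [25]
    Merge: [9] + [25] -> [9, 25]
  Merge: [18] + [9, 25] -> [9, 18, 25]
Merge: [10, 23, 30] + [9, 18, 25] -> [9, 10, 18, 23, 25, 30]

Final sorted array: [9, 10, 18, 23, 25, 30]

The merge sort proceeds by recursively splitting the array and merging sorted halves.
After all merges, the sorted array is [9, 10, 18, 23, 25, 30].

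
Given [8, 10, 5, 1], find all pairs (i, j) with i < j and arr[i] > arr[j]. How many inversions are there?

Finding inversions in [8, 10, 5, 1]:

(0, 2): arr[0]=8 > arr[2]=5
(0, 3): arr[0]=8 > arr[3]=1
(1, 2): arr[1]=10 > arr[2]=5
(1, 3): arr[1]=10 > arr[3]=1
(2, 3): arr[2]=5 > arr[3]=1

Total inversions: 5

The array has 5 inversion(s): (0,2), (0,3), (1,2), (1,3), (2,3). Each pair (i,j) satisfies i < j and arr[i] > arr[j].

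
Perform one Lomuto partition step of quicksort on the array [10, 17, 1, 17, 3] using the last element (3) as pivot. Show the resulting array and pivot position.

Lomuto partition with pivot = 3:

Initial array: [10, 17, 1, 17, 3]

arr[0]=10 > 3: no swap
arr[1]=17 > 3: no swap
arr[2]=1 <= 3: swap with position 0, array becomes [1, 17, 10, 17, 3]
arr[3]=17 > 3: no swap

Place pivot at position 1: [1, 3, 10, 17, 17]
Pivot position: 1

After partitioning with pivot 3, the array becomes [1, 3, 10, 17, 17]. The pivot is placed at index 1. All elements to the left of the pivot are <= 3, and all elements to the right are > 3.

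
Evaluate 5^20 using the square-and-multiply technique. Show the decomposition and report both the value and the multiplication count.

Computing 5^20 by squaring (build up from 5^1; each line after the first costs one multiplication):

5^1 = 5
5^2 = (5^1)^2 = 5^2 = 25
5^4 = (5^2)^2 = 25^2 = 625
5^5 = 5 * 5^4 = 5 * 625 = 3125
5^10 = (5^5)^2 = 3125^2 = 9765625
5^20 = (5^10)^2 = 9765625^2 = 95367431640625

Result: 95367431640625
Multiplications needed: 5 (5 lines after 5^1)

5^20 = 95367431640625. Using exponentiation by squaring, this requires 5 multiplications. The key idea: if the exponent is even, square the half-power; if odd, multiply by the base once.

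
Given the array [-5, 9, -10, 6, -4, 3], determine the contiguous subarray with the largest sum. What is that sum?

Using Kadane's algorithm on [-5, 9, -10, 6, -4, 3]:

Scanning through the array:
Position 1 (value 9): max_ending_here = 9, max_so_far = 9
Position 2 (value -10): max_ending_here = -1, max_so_far = 9
Position 3 (value 6): max_ending_here = 6, max_so_far = 9
Position 4 (value -4): max_ending_here = 2, max_so_far = 9
Position 5 (value 3): max_ending_here = 5, max_so_far = 9

Maximum subarray: [9]
Maximum sum: 9

The maximum subarray is [9] with sum 9. This subarray runs from index 1 to index 1.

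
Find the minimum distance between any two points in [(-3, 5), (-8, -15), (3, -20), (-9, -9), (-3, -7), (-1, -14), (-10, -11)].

Computing all pairwise distances among 7 points:

d((-3, 5), (-8, -15)) = 20.6155
d((-3, 5), (3, -20)) = 25.7099
d((-3, 5), (-9, -9)) = 15.2315
d((-3, 5), (-3, -7)) = 12.0
d((-3, 5), (-1, -14)) = 19.105
d((-3, 5), (-10, -11)) = 17.4642
d((-8, -15), (3, -20)) = 12.083
d((-8, -15), (-9, -9)) = 6.0828
d((-8, -15), (-3, -7)) = 9.434
d((-8, -15), (-1, -14)) = 7.0711
d((-8, -15), (-10, -11)) = 4.4721
d((3, -20), (-9, -9)) = 16.2788
d((3, -20), (-3, -7)) = 14.3178
d((3, -20), (-1, -14)) = 7.2111
d((3, -20), (-10, -11)) = 15.8114
d((-9, -9), (-3, -7)) = 6.3246
d((-9, -9), (-1, -14)) = 9.434
d((-9, -9), (-10, -11)) = 2.2361 <-- minimum
d((-3, -7), (-1, -14)) = 7.2801
d((-3, -7), (-10, -11)) = 8.0623
d((-1, -14), (-10, -11)) = 9.4868

Closest pair: (-9, -9) and (-10, -11) with distance 2.2361

The closest pair is (-9, -9) and (-10, -11) with Euclidean distance 2.2361. For 7 points, brute-force pairwise comparison is shown above. For large n, the divide-and-conquer algorithm (sort by x, recurse on halves, check the dividing strip) achieves O(n log n).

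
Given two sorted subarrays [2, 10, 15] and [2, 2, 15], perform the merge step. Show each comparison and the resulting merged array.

Merging process:

Compare 2 vs 2: take 2 from left. Merged: [2]
Compare 10 vs 2: take 2 from right. Merged: [2, 2]
Compare 10 vs 2: take 2 from right. Merged: [2, 2, 2]
Compare 10 vs 15: take 10 from left. Merged: [2, 2, 2, 10]
Compare 15 vs 15: take 15 from left. Merged: [2, 2, 2, 10, 15]
Append remaining from right: [15]. Merged: [2, 2, 2, 10, 15, 15]

Final merged array: [2, 2, 2, 10, 15, 15]
Total comparisons: 5

The merged array is [2, 2, 2, 10, 15, 15], requiring 5 comparisons. The merge step runs in O(n) time where n is the total number of elements.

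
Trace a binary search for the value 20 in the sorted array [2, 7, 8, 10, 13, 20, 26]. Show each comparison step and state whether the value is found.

Binary search for 20 in [2, 7, 8, 10, 13, 20, 26]:

lo=0, hi=6, mid=3, arr[mid]=10 -> 10 < 20, search right half
lo=4, hi=6, mid=5, arr[mid]=20 -> Found target at index 5!

Binary search finds 20 at index 5 after 2 comparisons. The search repeatedly halves the search space by comparing with the middle element.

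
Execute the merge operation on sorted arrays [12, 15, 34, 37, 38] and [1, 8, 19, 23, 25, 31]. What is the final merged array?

Merging process:

Compare 12 vs 1: take 1 from right. Merged: [1]
Compare 12 vs 8: take 8 from right. Merged: [1, 8]
Compare 12 vs 19: take 12 from left. Merged: [1, 8, 12]
Compare 15 vs 19: take 15 from left. Merged: [1, 8, 12, 15]
Compare 34 vs 19: take 19 from right. Merged: [1, 8, 12, 15, 19]
Compare 34 vs 23: take 23 from right. Merged: [1, 8, 12, 15, 19, 23]
Compare 34 vs 25: take 25 from right. Merged: [1, 8, 12, 15, 19, 23, 25]
Compare 34 vs 31: take 31 from right. Merged: [1, 8, 12, 15, 19, 23, 25, 31]
Append remaining from left: [34, 37, 38]. Merged: [1, 8, 12, 15, 19, 23, 25, 31, 34, 37, 38]

Final merged array: [1, 8, 12, 15, 19, 23, 25, 31, 34, 37, 38]
Total comparisons: 8

The merged array is [1, 8, 12, 15, 19, 23, 25, 31, 34, 37, 38], requiring 8 comparisons. The merge step runs in O(n) time where n is the total number of elements.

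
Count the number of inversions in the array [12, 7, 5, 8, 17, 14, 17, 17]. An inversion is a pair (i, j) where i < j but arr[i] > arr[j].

Finding inversions in [12, 7, 5, 8, 17, 14, 17, 17]:

(0, 1): arr[0]=12 > arr[1]=7
(0, 2): arr[0]=12 > arr[2]=5
(0, 3): arr[0]=12 > arr[3]=8
(1, 2): arr[1]=7 > arr[2]=5
(4, 5): arr[4]=17 > arr[5]=14

Total inversions: 5

The array has 5 inversion(s): (0,1), (0,2), (0,3), (1,2), (4,5). Each pair (i,j) satisfies i < j and arr[i] > arr[j].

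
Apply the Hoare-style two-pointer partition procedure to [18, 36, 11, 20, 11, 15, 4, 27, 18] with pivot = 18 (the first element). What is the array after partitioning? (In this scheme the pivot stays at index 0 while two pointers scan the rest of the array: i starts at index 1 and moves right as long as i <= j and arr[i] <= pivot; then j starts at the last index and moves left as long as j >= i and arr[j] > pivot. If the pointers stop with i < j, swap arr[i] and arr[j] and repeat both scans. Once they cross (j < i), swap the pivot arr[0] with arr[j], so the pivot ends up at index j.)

Hoare-style two-pointer partition with pivot = 18:

Initial array: [18, 36, 11, 20, 11, 15, 4, 27, 18]

Pointers start at i = 1, j = 8.
i stops at index 1 (arr[1]=36 > 18), j stops at index 8 (arr[8]=18 <= 18): swap arr[1] and arr[8], array becomes [18, 18, 11, 20, 11, 15, 4, 27, 36]
i stops at index 3 (arr[3]=20 > 18), j stops at index 6 (arr[6]=4 <= 18): swap arr[3] and arr[6], array becomes [18, 18, 11, 4, 11, 15, 20, 27, 36]
i ends at 6, j ends at 5: the pointers have crossed (j < i), so scanning stops.

Swap pivot arr[0] with arr[5] to place pivot at position 5: [15, 18, 11, 4, 11, 18, 20, 27, 36]
Pivot position: 5

After partitioning with pivot 18, the array becomes [15, 18, 11, 4, 11, 18, 20, 27, 36]. The pivot is placed at index 5. All elements to the left of the pivot are <= 18, and all elements to the right are > 18.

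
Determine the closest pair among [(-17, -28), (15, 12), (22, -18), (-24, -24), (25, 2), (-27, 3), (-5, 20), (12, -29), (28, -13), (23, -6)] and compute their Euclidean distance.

Computing all pairwise distances among 10 points:

d((-17, -28), (15, 12)) = 51.225
d((-17, -28), (22, -18)) = 40.2616
d((-17, -28), (-24, -24)) = 8.0623
d((-17, -28), (25, 2)) = 51.614
d((-17, -28), (-27, 3)) = 32.573
d((-17, -28), (-5, 20)) = 49.4773
d((-17, -28), (12, -29)) = 29.0172
d((-17, -28), (28, -13)) = 47.4342
d((-17, -28), (23, -6)) = 45.6508
d((15, 12), (22, -18)) = 30.8058
d((15, 12), (-24, -24)) = 53.0754
d((15, 12), (25, 2)) = 14.1421
d((15, 12), (-27, 3)) = 42.9535
d((15, 12), (-5, 20)) = 21.5407
d((15, 12), (12, -29)) = 41.1096
d((15, 12), (28, -13)) = 28.178
d((15, 12), (23, -6)) = 19.6977
d((22, -18), (-24, -24)) = 46.3897
d((22, -18), (25, 2)) = 20.2237
d((22, -18), (-27, 3)) = 53.3104
d((22, -18), (-5, 20)) = 46.6154
d((22, -18), (12, -29)) = 14.8661
d((22, -18), (28, -13)) = 7.8102 <-- minimum
d((22, -18), (23, -6)) = 12.0416
d((-24, -24), (25, 2)) = 55.4707
d((-24, -24), (-27, 3)) = 27.1662
d((-24, -24), (-5, 20)) = 47.927
d((-24, -24), (12, -29)) = 36.3456
d((-24, -24), (28, -13)) = 53.1507
d((-24, -24), (23, -6)) = 50.3289
d((25, 2), (-27, 3)) = 52.0096
d((25, 2), (-5, 20)) = 34.9857
d((25, 2), (12, -29)) = 33.6155
d((25, 2), (28, -13)) = 15.2971
d((25, 2), (23, -6)) = 8.2462
d((-27, 3), (-5, 20)) = 27.8029
d((-27, 3), (12, -29)) = 50.448
d((-27, 3), (28, -13)) = 57.28
d((-27, 3), (23, -6)) = 50.8035
d((-5, 20), (12, -29)) = 51.8652
d((-5, 20), (28, -13)) = 46.669
d((-5, 20), (23, -6)) = 38.2099
d((12, -29), (28, -13)) = 22.6274
d((12, -29), (23, -6)) = 25.4951
d((28, -13), (23, -6)) = 8.6023

Closest pair: (22, -18) and (28, -13) with distance 7.8102

The closest pair is (22, -18) and (28, -13) with Euclidean distance 7.8102. For 10 points, brute-force pairwise comparison is shown above. For large n, the divide-and-conquer algorithm (sort by x, recurse on halves, check the dividing strip) achieves O(n log n).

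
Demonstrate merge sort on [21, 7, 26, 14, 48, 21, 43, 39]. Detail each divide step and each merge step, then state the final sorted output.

Merge sort trace:

Split: [21, 7, 26, 14, 48, 21, 43, 39] -> [21, 7, 26, 14] and [48, 21, 43, 39]
  Split: [21, 7, 26, 14] -> [21, 7] and [26, 14]
    Split: [21, 7] -> [21] and [7]
    Merge: [21] + [7] -> [7, 21]
    Split: [26, 14] -> [26] and [14]
    Merge: [26] + [14] -> [14, 26]
  Merge: [7, 21] + [14, 26] -> [7, 14, 21, 26]
  Split: [48, 21, 43, 39] -> [48, 21] and [43, 39]
    Split: [48, 21] -> [48] and [21]
    Merge: [48] + [21] -> [21, 48]
    Split: [43, 39] -> [43] and [39]
    Merge: [43] + [39] -> [39, 43]
  Merge: [21, 48] + [39, 43] -> [21, 39, 43, 48]
Merge: [7, 14, 21, 26] + [21, 39, 43, 48] -> [7, 14, 21, 21, 26, 39, 43, 48]

Final sorted array: [7, 14, 21, 21, 26, 39, 43, 48]

The merge sort proceeds by recursively splitting the array and merging sorted halves.
After all merges, the sorted array is [7, 14, 21, 21, 26, 39, 43, 48].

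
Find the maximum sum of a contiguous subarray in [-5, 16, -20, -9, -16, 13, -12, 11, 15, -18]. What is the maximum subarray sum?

Using Kadane's algorithm on [-5, 16, -20, -9, -16, 13, -12, 11, 15, -18]:

Scanning through the array:
Position 1 (value 16): max_ending_here = 16, max_so_far = 16
Position 2 (value -20): max_ending_here = -4, max_so_far = 16
Position 3 (value -9): max_ending_here = -9, max_so_far = 16
Position 4 (value -16): max_ending_here = -16, max_so_far = 16
Position 5 (value 13): max_ending_here = 13, max_so_far = 16
Position 6 (value -12): max_ending_here = 1, max_so_far = 16
Position 7 (value 11): max_ending_here = 12, max_so_far = 16
Position 8 (value 15): max_ending_here = 27, max_so_far = 27
Position 9 (value -18): max_ending_here = 9, max_so_far = 27

Maximum subarray: [13, -12, 11, 15]
Maximum sum: 27

The maximum subarray is [13, -12, 11, 15] with sum 27. This subarray runs from index 5 to index 8.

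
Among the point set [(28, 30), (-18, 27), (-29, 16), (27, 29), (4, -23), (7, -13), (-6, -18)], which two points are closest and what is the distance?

Computing all pairwise distances among 7 points:

d((28, 30), (-18, 27)) = 46.0977
d((28, 30), (-29, 16)) = 58.6941
d((28, 30), (27, 29)) = 1.4142 <-- minimum
d((28, 30), (4, -23)) = 58.1808
d((28, 30), (7, -13)) = 47.8539
d((28, 30), (-6, -18)) = 58.8218
d((-18, 27), (-29, 16)) = 15.5563
d((-18, 27), (27, 29)) = 45.0444
d((-18, 27), (4, -23)) = 54.626
d((-18, 27), (7, -13)) = 47.1699
d((-18, 27), (-6, -18)) = 46.5725
d((-29, 16), (27, 29)) = 57.4891
d((-29, 16), (4, -23)) = 51.0882
d((-29, 16), (7, -13)) = 46.2277
d((-29, 16), (-6, -18)) = 41.0488
d((27, 29), (4, -23)) = 56.8595
d((27, 29), (7, -13)) = 46.5188
d((27, 29), (-6, -18)) = 57.4282
d((4, -23), (7, -13)) = 10.4403
d((4, -23), (-6, -18)) = 11.1803
d((7, -13), (-6, -18)) = 13.9284

Closest pair: (28, 30) and (27, 29) with distance 1.4142

The closest pair is (28, 30) and (27, 29) with Euclidean distance 1.4142. For 7 points, brute-force pairwise comparison is shown above. For large n, the divide-and-conquer algorithm (sort by x, recurse on halves, check the dividing strip) achieves O(n log n).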